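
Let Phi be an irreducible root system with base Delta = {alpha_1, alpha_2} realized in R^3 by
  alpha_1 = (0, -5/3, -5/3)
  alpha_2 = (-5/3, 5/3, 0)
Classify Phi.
Compute the Cartan integers a_ij = 2(alpha_i, alpha_j)/(alpha_j, alpha_j); the resulting 2x2 Cartan matrix is
[[2, -1], [-1, 2]].
All simple roots have the same length, so the diagram is simply laced. The associated Dynkin diagram is a chain of 2 nodes with single edges (A_2), so the type is A_2 (the algebra sl(3)).

A_2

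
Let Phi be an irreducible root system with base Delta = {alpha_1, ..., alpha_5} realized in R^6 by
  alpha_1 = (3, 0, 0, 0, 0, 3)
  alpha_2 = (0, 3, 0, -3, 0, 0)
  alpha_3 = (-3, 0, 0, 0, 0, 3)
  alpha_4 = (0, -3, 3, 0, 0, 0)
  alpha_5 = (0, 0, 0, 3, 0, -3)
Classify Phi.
Compute the Cartan integers a_ij = 2(alpha_i, alpha_j)/(alpha_j, alpha_j); the resulting 5x5 Cartan matrix is
[[2, 0, 0, 0, -1], [0, 2, 0, -1, -1], [0, 0, 2, 0, -1], [0, -1, 0, 2, 0], [-1, -1, -1, 0, 2]].
All simple roots have the same length, so the diagram is simply laced. The associated Dynkin diagram is a chain of 3 nodes with a fork of two nodes at one end (D_5), so the type is D_5 (the algebra so(10)).

D_5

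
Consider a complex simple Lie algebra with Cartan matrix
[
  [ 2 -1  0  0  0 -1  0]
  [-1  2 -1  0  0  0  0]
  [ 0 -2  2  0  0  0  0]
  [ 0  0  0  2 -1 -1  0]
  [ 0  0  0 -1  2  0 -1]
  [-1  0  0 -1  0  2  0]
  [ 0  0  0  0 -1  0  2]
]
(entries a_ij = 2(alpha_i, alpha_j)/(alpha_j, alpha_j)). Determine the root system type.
The matrix has rank 7 with 2's on the diagonal. Reading the off-diagonal entries as Dynkin edges (a single edge where a_ij = a_ji = -1; a double or triple edge where a_ij * a_ji = 2 or 3), the diagram is a chain of 7 nodes with a double edge at one end; the terminal node there is the unique long simple root (C_7). One simple-root ordering that puts it in standard form is (alpha_7, alpha_5, alpha_4, alpha_6, alpha_1, alpha_2, alpha_3). So the algebra is type C_7, i.e. sp(14).

C_7 (sp(14))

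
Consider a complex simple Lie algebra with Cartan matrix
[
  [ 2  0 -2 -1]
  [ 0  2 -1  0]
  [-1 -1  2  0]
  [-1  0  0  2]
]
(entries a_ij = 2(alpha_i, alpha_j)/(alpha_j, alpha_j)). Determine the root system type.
The matrix has rank 4 with 2's on the diagonal. Reading the off-diagonal entries as Dynkin edges (a single edge where a_ij = a_ji = -1; a double or triple edge where a_ij * a_ji = 2 or 3), the diagram is a chain of 4 nodes with a double edge between the middle two (F_4). One simple-root ordering that puts it in standard form is (alpha_4, alpha_1, alpha_3, alpha_2). So the algebra is type F_4.

F_4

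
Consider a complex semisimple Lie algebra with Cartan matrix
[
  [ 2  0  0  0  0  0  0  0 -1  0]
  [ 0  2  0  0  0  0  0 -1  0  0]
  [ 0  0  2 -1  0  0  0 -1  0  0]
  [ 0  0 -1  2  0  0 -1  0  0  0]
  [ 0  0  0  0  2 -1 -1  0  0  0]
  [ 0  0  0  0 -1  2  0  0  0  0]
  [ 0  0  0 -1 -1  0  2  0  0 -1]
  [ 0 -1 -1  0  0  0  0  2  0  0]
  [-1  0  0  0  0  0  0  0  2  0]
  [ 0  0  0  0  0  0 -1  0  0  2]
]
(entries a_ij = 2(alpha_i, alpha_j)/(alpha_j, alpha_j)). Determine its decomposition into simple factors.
The diagram associated to this matrix has two connected components: the simple roots {alpha_1, alpha_9} form a chain of 2 nodes with single edges (A_2), and {alpha_2, alpha_3, alpha_4, alpha_5, alpha_6, alpha_7, alpha_8, alpha_10} form a chain of 7 nodes with one extra node attached to the third node from one end (E_8). A semisimple Lie algebra decomposes uniquely as the direct sum of simple ideals, one per connected component of its Dynkin diagram, so g ≅ A_2 ⊕ E_8 (dimension 8 + 248 = 256).

A2 ⊕ E8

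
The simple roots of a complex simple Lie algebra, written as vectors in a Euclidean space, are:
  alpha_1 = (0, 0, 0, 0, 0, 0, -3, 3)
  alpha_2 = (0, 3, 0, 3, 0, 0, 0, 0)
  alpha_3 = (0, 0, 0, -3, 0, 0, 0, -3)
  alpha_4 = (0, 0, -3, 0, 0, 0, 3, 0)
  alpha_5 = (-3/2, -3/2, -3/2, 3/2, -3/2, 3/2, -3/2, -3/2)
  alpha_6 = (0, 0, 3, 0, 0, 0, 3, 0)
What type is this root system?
Compute the Cartan integers a_ij = 2(alpha_i, alpha_j)/(alpha_j, alpha_j); the resulting 6x6 Cartan matrix is
[[2, 0, -1, -1, 0, -1], [0, 2, -1, 0, 0, 0], [-1, -1, 2, 0, 0, 0], [-1, 0, 0, 2, 0, 0], [0, 0, 0, 0, 2, -1], [-1, 0, 0, 0, -1, 2]].
All simple roots have the same length, so the diagram is simply laced. The associated Dynkin diagram is a chain of 5 nodes with one extra node attached to the third node from one end (E_6), so the type is E_6.

E6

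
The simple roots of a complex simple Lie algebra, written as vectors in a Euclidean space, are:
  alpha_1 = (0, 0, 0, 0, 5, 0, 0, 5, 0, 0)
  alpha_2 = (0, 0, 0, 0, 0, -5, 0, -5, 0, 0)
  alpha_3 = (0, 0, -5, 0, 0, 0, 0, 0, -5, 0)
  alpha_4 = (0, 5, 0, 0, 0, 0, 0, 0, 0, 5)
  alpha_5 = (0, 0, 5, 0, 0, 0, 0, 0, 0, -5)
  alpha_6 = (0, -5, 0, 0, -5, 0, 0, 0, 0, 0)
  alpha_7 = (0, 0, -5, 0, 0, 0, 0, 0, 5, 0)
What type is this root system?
Compute the Cartan integers a_ij = 2(alpha_i, alpha_j)/(alpha_j, alpha_j); the resulting 7x7 Cartan matrix is
[[2, -1, 0, 0, 0, -1, 0], [-1, 2, 0, 0, 0, 0, 0], [0, 0, 2, 0, -1, 0, 0], [0, 0, 0, 2, -1, -1, 0], [0, 0, -1, -1, 2, 0, -1], [-1, 0, 0, -1, 0, 2, 0], [0, 0, 0, 0, -1, 0, 2]].
All simple roots have the same length, so the diagram is simply laced. The associated Dynkin diagram is a chain of 5 nodes with a fork of two nodes at one end (D_7), so the type is D_7 (the algebra so(14)).

D_7 (so(14))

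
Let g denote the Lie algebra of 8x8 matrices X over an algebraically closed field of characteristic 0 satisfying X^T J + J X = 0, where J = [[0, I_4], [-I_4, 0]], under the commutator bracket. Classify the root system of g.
C_4 (sp(8))

This is sp(8), which has dimension 8(8+1)/2 = 36 and rank 8/2 = 4. In the classification of classical Lie algebras, the symplectic algebra sp(2n) has type C_n; here n = 4, so the Dynkin diagram is a chain of 4 nodes with a double edge at one end; the terminal node there is the unique long simple root (C_4). Hence the type is C_4.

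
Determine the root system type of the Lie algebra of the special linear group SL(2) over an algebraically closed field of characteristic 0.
A_1

This is sl(2), which has dimension 2^2 - 1 = 3 and rank 2 - 1 = 1 (a Cartan subalgebra is the diagonal traceless matrices). In the classification of classical Lie algebras, the special linear algebra sl(n+1) has type A_n; here n = 1, so the Dynkin diagram is a chain of 1 nodes with single edges (A_1). Hence the type is A_1.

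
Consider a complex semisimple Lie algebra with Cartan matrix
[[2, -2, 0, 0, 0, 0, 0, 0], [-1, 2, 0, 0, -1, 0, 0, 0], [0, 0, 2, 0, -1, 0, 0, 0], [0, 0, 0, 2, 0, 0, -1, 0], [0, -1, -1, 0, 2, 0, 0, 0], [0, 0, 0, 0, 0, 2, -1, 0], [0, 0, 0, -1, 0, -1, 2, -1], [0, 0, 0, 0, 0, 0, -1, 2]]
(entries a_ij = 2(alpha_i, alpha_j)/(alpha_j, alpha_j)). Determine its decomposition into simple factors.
The diagram associated to this matrix has two connected components: the simple roots {alpha_1, alpha_2, alpha_3, alpha_5} form a chain of 4 nodes with a double edge at one end; the terminal node there is the unique long simple root (C_4), and {alpha_4, alpha_6, alpha_7, alpha_8} form a chain of 2 nodes with a fork of two nodes at one end (D_4). A semisimple Lie algebra decomposes uniquely as the direct sum of simple ideals, one per connected component of its Dynkin diagram, so g ≅ C_4 ⊕ D_4 (dimension 36 + 28 = 64).

C_4 (sp(8)) + D_4 (so(8))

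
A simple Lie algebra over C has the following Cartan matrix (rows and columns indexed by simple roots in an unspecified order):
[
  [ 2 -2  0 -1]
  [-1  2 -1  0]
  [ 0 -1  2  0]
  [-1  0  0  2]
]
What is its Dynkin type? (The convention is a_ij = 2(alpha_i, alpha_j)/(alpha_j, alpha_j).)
The matrix has rank 4 with 2's on the diagonal. Reading the off-diagonal entries as Dynkin edges (a single edge where a_ij = a_ji = -1; a double or triple edge where a_ij * a_ji = 2 or 3), the diagram is a chain of 4 nodes with a double edge between the middle two (F_4). One simple-root ordering that puts it in standard form is (alpha_4, alpha_1, alpha_2, alpha_3). So the algebra is type F_4.

F_4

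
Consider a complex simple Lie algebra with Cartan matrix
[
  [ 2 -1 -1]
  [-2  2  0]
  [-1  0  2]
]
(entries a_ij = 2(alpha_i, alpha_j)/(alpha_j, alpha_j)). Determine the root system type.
The matrix has rank 3 with 2's on the diagonal. Reading the off-diagonal entries as Dynkin edges (a single edge where a_ij = a_ji = -1; a double or triple edge where a_ij * a_ji = 2 or 3), the diagram is a chain of 3 nodes with a double edge at one end; the terminal node there is the unique long simple root (C_3). One simple-root ordering that puts it in standard form is (alpha_3, alpha_1, alpha_2). So the algebra is type C_3, i.e. sp(6).

C_3 (sp(6))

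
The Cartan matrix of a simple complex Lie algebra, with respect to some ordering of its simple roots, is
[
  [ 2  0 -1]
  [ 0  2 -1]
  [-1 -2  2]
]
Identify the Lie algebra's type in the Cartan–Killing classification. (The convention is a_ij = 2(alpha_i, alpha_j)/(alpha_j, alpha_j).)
The matrix has rank 3 with 2's on the diagonal. Reading the off-diagonal entries as Dynkin edges (a single edge where a_ij = a_ji = -1; a double or triple edge where a_ij * a_ji = 2 or 3), the diagram is a chain of 3 nodes with a double edge at one end; the terminal node there is the unique short simple root (B_3). One simple-root ordering that puts it in standard form is (alpha_1, alpha_3, alpha_2). So the algebra is type B_3, i.e. so(7).

B3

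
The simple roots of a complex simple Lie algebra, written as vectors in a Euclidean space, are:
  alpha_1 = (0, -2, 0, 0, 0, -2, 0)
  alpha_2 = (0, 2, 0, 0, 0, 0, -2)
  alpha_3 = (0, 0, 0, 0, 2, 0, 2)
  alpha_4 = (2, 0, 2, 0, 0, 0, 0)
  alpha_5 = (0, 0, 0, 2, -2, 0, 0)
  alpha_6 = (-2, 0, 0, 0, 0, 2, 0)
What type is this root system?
A_6

Compute the Cartan integers a_ij = 2(alpha_i, alpha_j)/(alpha_j, alpha_j); the resulting 6x6 Cartan matrix is
[[2, -1, 0, 0, 0, -1], [-1, 2, -1, 0, 0, 0], [0, -1, 2, 0, -1, 0], [0, 0, 0, 2, 0, -1], [0, 0, -1, 0, 2, 0], [-1, 0, 0, -1, 0, 2]].
All simple roots have the same length, so the diagram is simply laced. The associated Dynkin diagram is a chain of 6 nodes with single edges (A_6), so the type is A_6 (the algebra sl(7)).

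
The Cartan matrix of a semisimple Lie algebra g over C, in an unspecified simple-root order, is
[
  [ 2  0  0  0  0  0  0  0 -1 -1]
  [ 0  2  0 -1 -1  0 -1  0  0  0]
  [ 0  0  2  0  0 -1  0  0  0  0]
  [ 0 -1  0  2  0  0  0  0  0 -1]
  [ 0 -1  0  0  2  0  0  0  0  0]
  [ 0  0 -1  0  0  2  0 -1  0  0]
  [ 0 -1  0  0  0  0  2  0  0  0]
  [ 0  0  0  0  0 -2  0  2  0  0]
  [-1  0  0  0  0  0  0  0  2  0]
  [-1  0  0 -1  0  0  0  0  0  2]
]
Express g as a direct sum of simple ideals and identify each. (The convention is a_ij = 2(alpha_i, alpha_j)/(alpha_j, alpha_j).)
The diagram associated to this matrix has two connected components: the simple roots {alpha_3, alpha_6, alpha_8} form a chain of 3 nodes with a double edge at one end; the terminal node there is the unique long simple root (C_3), and {alpha_1, alpha_2, alpha_4, alpha_5, alpha_7, alpha_9, alpha_10} form a chain of 5 nodes with a fork of two nodes at one end (D_7). A semisimple Lie algebra decomposes uniquely as the direct sum of simple ideals, one per connected component of its Dynkin diagram, so g ≅ C_3 ⊕ D_7 (dimension 21 + 91 = 112).

type C_3 + type D_7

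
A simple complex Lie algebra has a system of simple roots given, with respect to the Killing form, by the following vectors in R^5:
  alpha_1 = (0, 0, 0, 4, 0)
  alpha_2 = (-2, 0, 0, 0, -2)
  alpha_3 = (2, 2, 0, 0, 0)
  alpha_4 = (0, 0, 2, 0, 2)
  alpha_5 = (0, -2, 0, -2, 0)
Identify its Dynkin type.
Compute the Cartan integers a_ij = 2(alpha_i, alpha_j)/(alpha_j, alpha_j); the resulting 5x5 Cartan matrix is
[[2, 0, 0, 0, -2], [0, 2, -1, -1, 0], [0, -1, 2, 0, -1], [0, -1, 0, 2, 0], [-1, 0, -1, 0, 2]].
The roots have two lengths (squared-length ratio 2:1); the short ones are alpha_{2,3,4,5}. The associated Dynkin diagram is a chain of 5 nodes with a double edge at one end; the terminal node there is the unique long simple root (C_5), so the type is C_5 (the algebra sp(10)).

C5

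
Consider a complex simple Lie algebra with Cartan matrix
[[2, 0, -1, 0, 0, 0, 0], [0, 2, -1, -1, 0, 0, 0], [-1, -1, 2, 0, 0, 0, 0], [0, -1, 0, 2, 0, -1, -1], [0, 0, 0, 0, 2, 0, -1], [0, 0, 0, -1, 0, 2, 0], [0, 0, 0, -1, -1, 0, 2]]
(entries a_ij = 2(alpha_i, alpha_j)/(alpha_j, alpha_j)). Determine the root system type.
The matrix has rank 7 with 2's on the diagonal. Reading the off-diagonal entries as Dynkin edges (a single edge where a_ij = a_ji = -1; a double or triple edge where a_ij * a_ji = 2 or 3), the diagram is a chain of 6 nodes with one extra node attached to the third node from one end (E_7). One simple-root ordering that puts it in standard form is (alpha_5, alpha_6, alpha_7, alpha_4, alpha_2, alpha_3, alpha_1). So the algebra is type E_7.

E7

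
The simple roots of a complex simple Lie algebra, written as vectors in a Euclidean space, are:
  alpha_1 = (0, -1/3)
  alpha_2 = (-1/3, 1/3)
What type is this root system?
B_2 (so(5))

Compute the Cartan integers a_ij = 2(alpha_i, alpha_j)/(alpha_j, alpha_j); the resulting 2x2 Cartan matrix is
[[2, -1], [-2, 2]].
The roots have two lengths (squared-length ratio 2:1); the short ones are alpha_{1}. The associated Dynkin diagram is a chain of 2 nodes with a double edge at one end; the terminal node there is the unique short simple root (B_2), so the type is B_2 (the algebra so(5)).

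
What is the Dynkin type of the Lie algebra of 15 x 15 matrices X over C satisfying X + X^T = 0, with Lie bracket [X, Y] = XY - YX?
This is so(15) with 15 odd, which has dimension 15(15-1)/2 = 105 and rank (15-1)/2 = 7. In the classification of classical Lie algebras, the orthogonal algebra so(2n+1) in an odd number of variables has type B_n; here n = 7, so the Dynkin diagram is a chain of 7 nodes with a double edge at one end; the terminal node there is the unique short simple root (B_7). Hence the type is B_7.

B_7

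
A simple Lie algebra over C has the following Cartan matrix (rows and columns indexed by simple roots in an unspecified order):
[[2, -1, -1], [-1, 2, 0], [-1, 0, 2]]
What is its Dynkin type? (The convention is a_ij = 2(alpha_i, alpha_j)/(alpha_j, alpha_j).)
A3

The matrix has rank 3 with 2's on the diagonal. Reading the off-diagonal entries as Dynkin edges (a single edge where a_ij = a_ji = -1; a double or triple edge where a_ij * a_ji = 2 or 3), the diagram is a chain of 3 nodes with single edges (A_3). One simple-root ordering that puts it in standard form is (alpha_3, alpha_1, alpha_2). So the algebra is type A_3, i.e. sl(4).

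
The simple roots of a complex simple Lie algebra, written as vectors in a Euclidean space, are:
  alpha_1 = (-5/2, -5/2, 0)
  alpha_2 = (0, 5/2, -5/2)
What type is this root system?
Compute the Cartan integers a_ij = 2(alpha_i, alpha_j)/(alpha_j, alpha_j); the resulting 2x2 Cartan matrix is
[[2, -1], [-1, 2]].
All simple roots have the same length, so the diagram is simply laced. The associated Dynkin diagram is a chain of 2 nodes with single edges (A_2), so the type is A_2 (the algebra sl(3)).

A_2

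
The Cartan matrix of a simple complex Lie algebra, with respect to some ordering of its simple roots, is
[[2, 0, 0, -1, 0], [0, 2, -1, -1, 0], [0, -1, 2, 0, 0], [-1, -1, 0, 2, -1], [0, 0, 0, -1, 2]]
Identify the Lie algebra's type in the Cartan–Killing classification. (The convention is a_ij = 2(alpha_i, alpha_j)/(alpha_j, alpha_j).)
The matrix has rank 5 with 2's on the diagonal. Reading the off-diagonal entries as Dynkin edges (a single edge where a_ij = a_ji = -1; a double or triple edge where a_ij * a_ji = 2 or 3), the diagram is a chain of 3 nodes with a fork of two nodes at one end (D_5). One simple-root ordering that puts it in standard form is (alpha_3, alpha_2, alpha_4, alpha_1, alpha_5). So the algebra is type D_5, i.e. so(10).

type D_5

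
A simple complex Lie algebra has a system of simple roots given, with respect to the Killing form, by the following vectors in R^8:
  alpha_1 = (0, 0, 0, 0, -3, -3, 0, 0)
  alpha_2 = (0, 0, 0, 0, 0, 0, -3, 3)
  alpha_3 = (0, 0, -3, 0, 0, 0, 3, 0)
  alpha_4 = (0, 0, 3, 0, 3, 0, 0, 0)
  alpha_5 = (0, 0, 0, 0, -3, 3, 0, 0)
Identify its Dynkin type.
Compute the Cartan integers a_ij = 2(alpha_i, alpha_j)/(alpha_j, alpha_j); the resulting 5x5 Cartan matrix is
[[2, 0, 0, -1, 0], [0, 2, -1, 0, 0], [0, -1, 2, -1, 0], [-1, 0, -1, 2, -1], [0, 0, 0, -1, 2]].
All simple roots have the same length, so the diagram is simply laced. The associated Dynkin diagram is a chain of 3 nodes with a fork of two nodes at one end (D_5), so the type is D_5 (the algebra so(10)).

D_5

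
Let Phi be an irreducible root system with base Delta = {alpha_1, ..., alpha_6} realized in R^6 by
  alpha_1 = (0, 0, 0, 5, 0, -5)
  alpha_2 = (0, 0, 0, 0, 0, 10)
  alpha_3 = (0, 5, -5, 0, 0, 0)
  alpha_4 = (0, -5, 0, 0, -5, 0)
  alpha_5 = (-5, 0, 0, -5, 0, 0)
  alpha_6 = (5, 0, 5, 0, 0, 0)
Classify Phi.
Compute the Cartan integers a_ij = 2(alpha_i, alpha_j)/(alpha_j, alpha_j); the resulting 6x6 Cartan matrix is
[[2, -1, 0, 0, -1, 0], [-2, 2, 0, 0, 0, 0], [0, 0, 2, -1, 0, -1], [0, 0, -1, 2, 0, 0], [-1, 0, 0, 0, 2, -1], [0, 0, -1, 0, -1, 2]].
The roots have two lengths (squared-length ratio 2:1); the short ones are alpha_{1,3,4,5,6}. The associated Dynkin diagram is a chain of 6 nodes with a double edge at one end; the terminal node there is the unique long simple root (C_6), so the type is C_6 (the algebra sp(12)).

C6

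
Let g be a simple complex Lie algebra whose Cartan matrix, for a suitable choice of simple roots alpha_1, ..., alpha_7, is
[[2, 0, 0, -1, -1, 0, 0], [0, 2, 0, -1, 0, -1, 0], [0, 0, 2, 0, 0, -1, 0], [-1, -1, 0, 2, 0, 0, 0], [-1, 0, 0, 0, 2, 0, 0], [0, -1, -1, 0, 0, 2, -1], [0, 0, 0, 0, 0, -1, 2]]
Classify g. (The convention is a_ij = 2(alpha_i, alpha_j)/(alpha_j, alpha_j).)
The matrix has rank 7 with 2's on the diagonal. Reading the off-diagonal entries as Dynkin edges (a single edge where a_ij = a_ji = -1; a double or triple edge where a_ij * a_ji = 2 or 3), the diagram is a chain of 5 nodes with a fork of two nodes at one end (D_7). One simple-root ordering that puts it in standard form is (alpha_5, alpha_1, alpha_4, alpha_2, alpha_6, alpha_7, alpha_3). So the algebra is type D_7, i.e. so(14).

type D_7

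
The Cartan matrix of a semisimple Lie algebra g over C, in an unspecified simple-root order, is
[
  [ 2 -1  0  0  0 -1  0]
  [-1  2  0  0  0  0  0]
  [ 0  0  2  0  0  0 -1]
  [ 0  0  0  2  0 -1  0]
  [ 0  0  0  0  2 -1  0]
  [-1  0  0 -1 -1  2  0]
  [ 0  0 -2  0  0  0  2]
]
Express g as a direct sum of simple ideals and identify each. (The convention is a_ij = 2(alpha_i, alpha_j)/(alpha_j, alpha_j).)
The diagram associated to this matrix has two connected components: the simple roots {alpha_3, alpha_7} form a chain of 2 nodes with a double edge at one end; the terminal node there is the unique short simple root (B_2), and {alpha_1, alpha_2, alpha_4, alpha_5, alpha_6} form a chain of 3 nodes with a fork of two nodes at one end (D_5). A semisimple Lie algebra decomposes uniquely as the direct sum of simple ideals, one per connected component of its Dynkin diagram, so g ≅ B_2 ⊕ D_5 (dimension 10 + 45 = 55).

B_2 + D_5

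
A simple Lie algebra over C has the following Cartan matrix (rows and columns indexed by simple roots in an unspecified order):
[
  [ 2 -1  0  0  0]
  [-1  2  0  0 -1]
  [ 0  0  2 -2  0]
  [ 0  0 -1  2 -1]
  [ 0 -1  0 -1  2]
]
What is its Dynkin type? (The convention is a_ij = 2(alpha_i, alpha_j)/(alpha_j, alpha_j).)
C_5

The matrix has rank 5 with 2's on the diagonal. Reading the off-diagonal entries as Dynkin edges (a single edge where a_ij = a_ji = -1; a double or triple edge where a_ij * a_ji = 2 or 3), the diagram is a chain of 5 nodes with a double edge at one end; the terminal node there is the unique long simple root (C_5). One simple-root ordering that puts it in standard form is (alpha_1, alpha_2, alpha_5, alpha_4, alpha_3). So the algebra is type C_5, i.e. sp(10).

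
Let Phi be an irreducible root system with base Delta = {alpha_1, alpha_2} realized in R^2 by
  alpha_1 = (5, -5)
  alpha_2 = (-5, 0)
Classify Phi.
Compute the Cartan integers a_ij = 2(alpha_i, alpha_j)/(alpha_j, alpha_j); the resulting 2x2 Cartan matrix is
[[2, -2], [-1, 2]].
The roots have two lengths (squared-length ratio 2:1); the short ones are alpha_{2}. The associated Dynkin diagram is a chain of 2 nodes with a double edge at one end; the terminal node there is the unique short simple root (B_2), so the type is B_2 (the algebra so(5)).

B_2 (so(5))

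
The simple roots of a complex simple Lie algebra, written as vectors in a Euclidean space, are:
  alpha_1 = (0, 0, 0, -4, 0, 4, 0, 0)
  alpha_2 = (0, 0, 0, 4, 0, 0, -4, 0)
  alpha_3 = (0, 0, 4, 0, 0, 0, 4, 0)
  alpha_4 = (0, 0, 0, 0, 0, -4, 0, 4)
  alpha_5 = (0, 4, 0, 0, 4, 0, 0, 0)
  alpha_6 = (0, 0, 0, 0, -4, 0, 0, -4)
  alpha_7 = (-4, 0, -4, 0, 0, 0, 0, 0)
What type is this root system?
A_7

Compute the Cartan integers a_ij = 2(alpha_i, alpha_j)/(alpha_j, alpha_j); the resulting 7x7 Cartan matrix is
[[2, -1, 0, -1, 0, 0, 0], [-1, 2, -1, 0, 0, 0, 0], [0, -1, 2, 0, 0, 0, -1], [-1, 0, 0, 2, 0, -1, 0], [0, 0, 0, 0, 2, -1, 0], [0, 0, 0, -1, -1, 2, 0], [0, 0, -1, 0, 0, 0, 2]].
All simple roots have the same length, so the diagram is simply laced. The associated Dynkin diagram is a chain of 7 nodes with single edges (A_7), so the type is A_7 (the algebra sl(8)).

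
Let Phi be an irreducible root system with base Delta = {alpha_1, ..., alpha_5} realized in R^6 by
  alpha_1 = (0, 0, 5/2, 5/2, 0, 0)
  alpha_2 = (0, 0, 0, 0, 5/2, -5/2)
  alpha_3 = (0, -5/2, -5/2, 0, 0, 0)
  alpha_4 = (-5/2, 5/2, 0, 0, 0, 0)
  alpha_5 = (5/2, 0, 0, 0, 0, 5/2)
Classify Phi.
A_5 (sl(6))

Compute the Cartan integers a_ij = 2(alpha_i, alpha_j)/(alpha_j, alpha_j); the resulting 5x5 Cartan matrix is
[[2, 0, -1, 0, 0], [0, 2, 0, 0, -1], [-1, 0, 2, -1, 0], [0, 0, -1, 2, -1], [0, -1, 0, -1, 2]].
All simple roots have the same length, so the diagram is simply laced. The associated Dynkin diagram is a chain of 5 nodes with single edges (A_5), so the type is A_5 (the algebra sl(6)).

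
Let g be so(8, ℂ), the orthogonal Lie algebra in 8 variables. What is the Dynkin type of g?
This is so(8) with 8 even, which has dimension 8(8-1)/2 = 28 and rank 8/2 = 4. In the classification of classical Lie algebras, the orthogonal algebra so(2n) in an even number of variables has type D_n; here n = 4, so the Dynkin diagram is a chain of 2 nodes with a fork of two nodes at one end (D_4). Hence the type is D_4.

D_4 (so(8))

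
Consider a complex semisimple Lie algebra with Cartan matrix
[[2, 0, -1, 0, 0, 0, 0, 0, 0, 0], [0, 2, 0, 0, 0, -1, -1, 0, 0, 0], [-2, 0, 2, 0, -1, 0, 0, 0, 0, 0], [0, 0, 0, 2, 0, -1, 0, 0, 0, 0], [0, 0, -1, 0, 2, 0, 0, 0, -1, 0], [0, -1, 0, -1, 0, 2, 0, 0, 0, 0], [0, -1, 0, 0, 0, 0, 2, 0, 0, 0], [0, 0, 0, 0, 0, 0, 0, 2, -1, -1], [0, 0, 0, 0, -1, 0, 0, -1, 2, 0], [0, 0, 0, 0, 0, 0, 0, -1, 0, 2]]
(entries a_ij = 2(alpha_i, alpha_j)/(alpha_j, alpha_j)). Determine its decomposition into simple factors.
The diagram associated to this matrix has two connected components: the simple roots {alpha_2, alpha_4, alpha_6, alpha_7} form a chain of 4 nodes with single edges (A_4), and {alpha_1, alpha_3, alpha_5, alpha_8, alpha_9, alpha_10} form a chain of 6 nodes with a double edge at one end; the terminal node there is the unique short simple root (B_6). A semisimple Lie algebra decomposes uniquely as the direct sum of simple ideals, one per connected component of its Dynkin diagram, so g ≅ A_4 ⊕ B_6 (dimension 24 + 78 = 102).

A_4 + B_6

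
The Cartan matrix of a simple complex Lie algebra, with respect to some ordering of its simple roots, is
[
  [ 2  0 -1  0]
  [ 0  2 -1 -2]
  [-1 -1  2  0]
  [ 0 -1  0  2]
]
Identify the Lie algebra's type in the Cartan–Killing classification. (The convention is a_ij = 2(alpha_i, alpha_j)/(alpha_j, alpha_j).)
type B_4

The matrix has rank 4 with 2's on the diagonal. Reading the off-diagonal entries as Dynkin edges (a single edge where a_ij = a_ji = -1; a double or triple edge where a_ij * a_ji = 2 or 3), the diagram is a chain of 4 nodes with a double edge at one end; the terminal node there is the unique short simple root (B_4). One simple-root ordering that puts it in standard form is (alpha_1, alpha_3, alpha_2, alpha_4). So the algebra is type B_4, i.e. so(9).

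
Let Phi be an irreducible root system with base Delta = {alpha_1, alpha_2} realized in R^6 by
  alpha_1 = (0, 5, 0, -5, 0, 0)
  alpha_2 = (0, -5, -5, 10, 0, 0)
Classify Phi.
Compute the Cartan integers a_ij = 2(alpha_i, alpha_j)/(alpha_j, alpha_j); the resulting 2x2 Cartan matrix is
[[2, -1], [-3, 2]].
The roots have two lengths (squared-length ratio 3:1); the short ones are alpha_{1}. The associated Dynkin diagram is two nodes joined by a triple edge (G_2), so the type is G_2.

G_2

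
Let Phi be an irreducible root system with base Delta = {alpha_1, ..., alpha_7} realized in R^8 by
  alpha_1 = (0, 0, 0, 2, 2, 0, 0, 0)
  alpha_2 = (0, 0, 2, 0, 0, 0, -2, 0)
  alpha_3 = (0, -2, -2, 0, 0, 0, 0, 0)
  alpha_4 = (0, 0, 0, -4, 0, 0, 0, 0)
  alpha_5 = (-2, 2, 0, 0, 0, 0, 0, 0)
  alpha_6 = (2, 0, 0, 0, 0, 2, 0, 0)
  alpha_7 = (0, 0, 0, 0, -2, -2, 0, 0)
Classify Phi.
Compute the Cartan integers a_ij = 2(alpha_i, alpha_j)/(alpha_j, alpha_j); the resulting 7x7 Cartan matrix is
[[2, 0, 0, -1, 0, 0, -1], [0, 2, -1, 0, 0, 0, 0], [0, -1, 2, 0, -1, 0, 0], [-2, 0, 0, 2, 0, 0, 0], [0, 0, -1, 0, 2, -1, 0], [0, 0, 0, 0, -1, 2, -1], [-1, 0, 0, 0, 0, -1, 2]].
The roots have two lengths (squared-length ratio 2:1); the short ones are alpha_{1,2,3,5,6,7}. The associated Dynkin diagram is a chain of 7 nodes with a double edge at one end; the terminal node there is the unique long simple root (C_7), so the type is C_7 (the algebra sp(14)).

type C_7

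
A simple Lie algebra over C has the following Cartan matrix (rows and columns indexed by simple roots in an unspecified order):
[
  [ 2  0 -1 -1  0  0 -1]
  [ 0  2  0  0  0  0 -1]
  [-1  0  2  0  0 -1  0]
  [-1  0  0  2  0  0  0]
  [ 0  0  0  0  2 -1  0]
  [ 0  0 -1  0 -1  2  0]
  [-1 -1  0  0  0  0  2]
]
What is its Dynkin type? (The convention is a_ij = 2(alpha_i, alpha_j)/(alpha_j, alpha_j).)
type E_7

The matrix has rank 7 with 2's on the diagonal. Reading the off-diagonal entries as Dynkin edges (a single edge where a_ij = a_ji = -1; a double or triple edge where a_ij * a_ji = 2 or 3), the diagram is a chain of 6 nodes with one extra node attached to the third node from one end (E_7). One simple-root ordering that puts it in standard form is (alpha_2, alpha_4, alpha_7, alpha_1, alpha_3, alpha_6, alpha_5). So the algebra is type E_7.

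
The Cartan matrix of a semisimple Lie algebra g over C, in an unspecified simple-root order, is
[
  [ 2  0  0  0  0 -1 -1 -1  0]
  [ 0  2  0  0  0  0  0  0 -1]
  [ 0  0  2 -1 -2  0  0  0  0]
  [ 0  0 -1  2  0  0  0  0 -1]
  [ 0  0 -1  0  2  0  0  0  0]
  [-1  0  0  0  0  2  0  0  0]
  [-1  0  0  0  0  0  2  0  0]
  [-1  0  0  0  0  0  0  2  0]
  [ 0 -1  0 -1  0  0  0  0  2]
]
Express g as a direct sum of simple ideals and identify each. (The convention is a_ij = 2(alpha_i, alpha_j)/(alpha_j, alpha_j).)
B5 + D4

The diagram associated to this matrix has two connected components: the simple roots {alpha_2, alpha_3, alpha_4, alpha_5, alpha_9} form a chain of 5 nodes with a double edge at one end; the terminal node there is the unique short simple root (B_5), and {alpha_1, alpha_6, alpha_7, alpha_8} form a chain of 2 nodes with a fork of two nodes at one end (D_4). A semisimple Lie algebra decomposes uniquely as the direct sum of simple ideals, one per connected component of its Dynkin diagram, so g ≅ B_5 ⊕ D_4 (dimension 55 + 28 = 83).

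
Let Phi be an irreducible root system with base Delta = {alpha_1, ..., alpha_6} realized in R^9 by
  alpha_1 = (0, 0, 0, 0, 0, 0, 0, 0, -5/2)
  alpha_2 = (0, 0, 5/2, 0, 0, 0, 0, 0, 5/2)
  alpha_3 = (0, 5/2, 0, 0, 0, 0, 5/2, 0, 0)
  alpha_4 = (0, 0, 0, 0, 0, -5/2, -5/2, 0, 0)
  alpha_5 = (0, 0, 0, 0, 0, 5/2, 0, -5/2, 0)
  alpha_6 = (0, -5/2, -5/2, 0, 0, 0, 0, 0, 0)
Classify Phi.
B_6

Compute the Cartan integers a_ij = 2(alpha_i, alpha_j)/(alpha_j, alpha_j); the resulting 6x6 Cartan matrix is
[[2, -1, 0, 0, 0, 0], [-2, 2, 0, 0, 0, -1], [0, 0, 2, -1, 0, -1], [0, 0, -1, 2, -1, 0], [0, 0, 0, -1, 2, 0], [0, -1, -1, 0, 0, 2]].
The roots have two lengths (squared-length ratio 2:1); the short ones are alpha_{1}. The associated Dynkin diagram is a chain of 6 nodes with a double edge at one end; the terminal node there is the unique short simple root (B_6), so the type is B_6 (the algebra so(13)).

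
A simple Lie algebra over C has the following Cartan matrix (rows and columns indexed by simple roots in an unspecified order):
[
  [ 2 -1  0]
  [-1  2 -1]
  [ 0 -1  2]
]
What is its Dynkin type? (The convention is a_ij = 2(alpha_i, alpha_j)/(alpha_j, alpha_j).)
The matrix has rank 3 with 2's on the diagonal. Reading the off-diagonal entries as Dynkin edges (a single edge where a_ij = a_ji = -1; a double or triple edge where a_ij * a_ji = 2 or 3), the diagram is a chain of 3 nodes with single edges (A_3). One simple-root ordering that puts it in standard form is (alpha_3, alpha_2, alpha_1). So the algebra is type A_3, i.e. sl(4).

A_3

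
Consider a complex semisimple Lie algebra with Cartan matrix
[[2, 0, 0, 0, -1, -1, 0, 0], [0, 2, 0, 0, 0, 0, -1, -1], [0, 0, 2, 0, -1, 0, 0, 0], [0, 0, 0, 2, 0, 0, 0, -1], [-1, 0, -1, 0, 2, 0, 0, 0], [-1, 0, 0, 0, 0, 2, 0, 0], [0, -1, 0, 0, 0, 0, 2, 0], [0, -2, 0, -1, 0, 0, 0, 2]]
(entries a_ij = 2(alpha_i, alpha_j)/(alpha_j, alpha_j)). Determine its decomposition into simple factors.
A4 + F4

The diagram associated to this matrix has two connected components: the simple roots {alpha_1, alpha_3, alpha_5, alpha_6} form a chain of 4 nodes with single edges (A_4), and {alpha_2, alpha_4, alpha_7, alpha_8} form a chain of 4 nodes with a double edge between the middle two (F_4). A semisimple Lie algebra decomposes uniquely as the direct sum of simple ideals, one per connected component of its Dynkin diagram, so g ≅ A_4 ⊕ F_4 (dimension 24 + 52 = 76).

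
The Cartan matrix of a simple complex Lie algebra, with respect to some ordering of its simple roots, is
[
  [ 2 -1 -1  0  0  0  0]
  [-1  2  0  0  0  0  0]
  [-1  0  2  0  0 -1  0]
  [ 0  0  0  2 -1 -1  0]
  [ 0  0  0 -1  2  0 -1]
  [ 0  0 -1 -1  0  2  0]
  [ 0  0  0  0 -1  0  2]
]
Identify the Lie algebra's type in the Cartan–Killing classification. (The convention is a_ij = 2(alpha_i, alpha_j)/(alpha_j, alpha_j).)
A_7 (sl(8))

The matrix has rank 7 with 2's on the diagonal. Reading the off-diagonal entries as Dynkin edges (a single edge where a_ij = a_ji = -1; a double or triple edge where a_ij * a_ji = 2 or 3), the diagram is a chain of 7 nodes with single edges (A_7). One simple-root ordering that puts it in standard form is (alpha_2, alpha_1, alpha_3, alpha_6, alpha_4, alpha_5, alpha_7). So the algebra is type A_7, i.e. sl(8).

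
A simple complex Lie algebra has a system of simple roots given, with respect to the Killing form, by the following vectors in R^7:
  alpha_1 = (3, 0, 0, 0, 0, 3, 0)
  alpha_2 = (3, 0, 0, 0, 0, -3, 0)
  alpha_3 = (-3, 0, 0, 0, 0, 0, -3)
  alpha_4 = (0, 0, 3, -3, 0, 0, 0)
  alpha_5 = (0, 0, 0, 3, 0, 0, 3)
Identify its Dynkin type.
type D_5

Compute the Cartan integers a_ij = 2(alpha_i, alpha_j)/(alpha_j, alpha_j); the resulting 5x5 Cartan matrix is
[[2, 0, -1, 0, 0], [0, 2, -1, 0, 0], [-1, -1, 2, 0, -1], [0, 0, 0, 2, -1], [0, 0, -1, -1, 2]].
All simple roots have the same length, so the diagram is simply laced. The associated Dynkin diagram is a chain of 3 nodes with a fork of two nodes at one end (D_5), so the type is D_5 (the algebra so(10)).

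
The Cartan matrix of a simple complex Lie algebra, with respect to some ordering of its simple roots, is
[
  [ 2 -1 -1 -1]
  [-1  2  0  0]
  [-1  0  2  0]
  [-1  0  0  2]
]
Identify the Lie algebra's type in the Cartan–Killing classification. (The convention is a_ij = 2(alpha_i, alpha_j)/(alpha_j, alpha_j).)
The matrix has rank 4 with 2's on the diagonal. Reading the off-diagonal entries as Dynkin edges (a single edge where a_ij = a_ji = -1; a double or triple edge where a_ij * a_ji = 2 or 3), the diagram is a chain of 2 nodes with a fork of two nodes at one end (D_4). One simple-root ordering that puts it in standard form is (alpha_3, alpha_1, alpha_2, alpha_4). So the algebra is type D_4, i.e. so(8).

D_4 (so(8))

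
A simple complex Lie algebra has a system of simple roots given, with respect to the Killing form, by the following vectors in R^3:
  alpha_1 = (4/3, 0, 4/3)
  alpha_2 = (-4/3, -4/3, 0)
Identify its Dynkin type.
type A_2

Compute the Cartan integers a_ij = 2(alpha_i, alpha_j)/(alpha_j, alpha_j); the resulting 2x2 Cartan matrix is
[[2, -1], [-1, 2]].
All simple roots have the same length, so the diagram is simply laced. The associated Dynkin diagram is a chain of 2 nodes with single edges (A_2), so the type is A_2 (the algebra sl(3)).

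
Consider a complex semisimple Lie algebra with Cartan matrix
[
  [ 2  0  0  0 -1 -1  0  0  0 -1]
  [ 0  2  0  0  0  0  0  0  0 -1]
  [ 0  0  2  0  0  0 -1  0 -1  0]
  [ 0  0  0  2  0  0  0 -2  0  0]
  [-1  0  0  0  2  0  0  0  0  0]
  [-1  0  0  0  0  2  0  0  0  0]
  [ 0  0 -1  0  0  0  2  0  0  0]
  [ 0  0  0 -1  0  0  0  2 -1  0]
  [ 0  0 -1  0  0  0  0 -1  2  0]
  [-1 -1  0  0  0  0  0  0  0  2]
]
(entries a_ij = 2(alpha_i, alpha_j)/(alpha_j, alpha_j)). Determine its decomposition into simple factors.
The diagram associated to this matrix has two connected components: the simple roots {alpha_3, alpha_4, alpha_7, alpha_8, alpha_9} form a chain of 5 nodes with a double edge at one end; the terminal node there is the unique long simple root (C_5), and {alpha_1, alpha_2, alpha_5, alpha_6, alpha_10} form a chain of 3 nodes with a fork of two nodes at one end (D_5). A semisimple Lie algebra decomposes uniquely as the direct sum of simple ideals, one per connected component of its Dynkin diagram, so g ≅ C_5 ⊕ D_5 (dimension 55 + 45 = 100).

C5 ⊕ D5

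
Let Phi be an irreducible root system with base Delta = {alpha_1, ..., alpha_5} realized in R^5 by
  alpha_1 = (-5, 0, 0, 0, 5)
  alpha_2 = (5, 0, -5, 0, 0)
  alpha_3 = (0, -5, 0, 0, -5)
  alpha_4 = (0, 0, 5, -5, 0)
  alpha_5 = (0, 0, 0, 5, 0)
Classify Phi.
Compute the Cartan integers a_ij = 2(alpha_i, alpha_j)/(alpha_j, alpha_j); the resulting 5x5 Cartan matrix is
[[2, -1, -1, 0, 0], [-1, 2, 0, -1, 0], [-1, 0, 2, 0, 0], [0, -1, 0, 2, -2], [0, 0, 0, -1, 2]].
The roots have two lengths (squared-length ratio 2:1); the short ones are alpha_{5}. The associated Dynkin diagram is a chain of 5 nodes with a double edge at one end; the terminal node there is the unique short simple root (B_5), so the type is B_5 (the algebra so(11)).

B5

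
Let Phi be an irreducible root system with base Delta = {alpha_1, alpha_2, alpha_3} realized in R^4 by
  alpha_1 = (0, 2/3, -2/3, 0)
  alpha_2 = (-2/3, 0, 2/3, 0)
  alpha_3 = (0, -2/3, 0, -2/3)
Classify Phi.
Compute the Cartan integers a_ij = 2(alpha_i, alpha_j)/(alpha_j, alpha_j); the resulting 3x3 Cartan matrix is
[[2, -1, -1], [-1, 2, 0], [-1, 0, 2]].
All simple roots have the same length, so the diagram is simply laced. The associated Dynkin diagram is a chain of 3 nodes with single edges (A_3), so the type is A_3 (the algebra sl(4)).

A_3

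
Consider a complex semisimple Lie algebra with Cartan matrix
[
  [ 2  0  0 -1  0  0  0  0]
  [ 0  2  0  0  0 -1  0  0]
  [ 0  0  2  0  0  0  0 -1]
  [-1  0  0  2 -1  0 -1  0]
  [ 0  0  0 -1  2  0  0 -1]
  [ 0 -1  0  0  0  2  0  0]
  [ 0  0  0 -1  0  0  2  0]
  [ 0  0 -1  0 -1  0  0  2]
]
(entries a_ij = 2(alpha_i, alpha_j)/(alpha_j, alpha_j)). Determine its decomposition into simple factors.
A2 ⊕ D6

The diagram associated to this matrix has two connected components: the simple roots {alpha_2, alpha_6} form a chain of 2 nodes with single edges (A_2), and {alpha_1, alpha_3, alpha_4, alpha_5, alpha_7, alpha_8} form a chain of 4 nodes with a fork of two nodes at one end (D_6). A semisimple Lie algebra decomposes uniquely as the direct sum of simple ideals, one per connected component of its Dynkin diagram, so g ≅ A_2 ⊕ D_6 (dimension 8 + 66 = 74).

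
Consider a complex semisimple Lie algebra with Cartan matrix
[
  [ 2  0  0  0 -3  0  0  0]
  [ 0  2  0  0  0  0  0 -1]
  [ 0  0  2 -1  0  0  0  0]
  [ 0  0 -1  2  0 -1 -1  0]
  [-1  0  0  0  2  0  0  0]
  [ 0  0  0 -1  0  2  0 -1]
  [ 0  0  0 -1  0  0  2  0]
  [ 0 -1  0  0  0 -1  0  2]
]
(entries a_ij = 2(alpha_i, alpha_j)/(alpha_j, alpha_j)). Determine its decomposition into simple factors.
The diagram associated to this matrix has two connected components: the simple roots {alpha_2, alpha_3, alpha_4, alpha_6, alpha_7, alpha_8} form a chain of 4 nodes with a fork of two nodes at one end (D_6), and {alpha_1, alpha_5} form two nodes joined by a triple edge (G_2). A semisimple Lie algebra decomposes uniquely as the direct sum of simple ideals, one per connected component of its Dynkin diagram, so g ≅ D_6 ⊕ G_2 (dimension 66 + 14 = 80).

D_6 + G_2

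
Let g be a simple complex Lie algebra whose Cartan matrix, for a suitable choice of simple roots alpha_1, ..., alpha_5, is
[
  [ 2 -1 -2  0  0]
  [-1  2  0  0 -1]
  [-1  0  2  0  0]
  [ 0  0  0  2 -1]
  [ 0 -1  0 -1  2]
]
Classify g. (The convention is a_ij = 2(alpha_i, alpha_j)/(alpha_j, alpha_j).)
B_5

The matrix has rank 5 with 2's on the diagonal. Reading the off-diagonal entries as Dynkin edges (a single edge where a_ij = a_ji = -1; a double or triple edge where a_ij * a_ji = 2 or 3), the diagram is a chain of 5 nodes with a double edge at one end; the terminal node there is the unique short simple root (B_5). One simple-root ordering that puts it in standard form is (alpha_4, alpha_5, alpha_2, alpha_1, alpha_3). So the algebra is type B_5, i.e. so(11).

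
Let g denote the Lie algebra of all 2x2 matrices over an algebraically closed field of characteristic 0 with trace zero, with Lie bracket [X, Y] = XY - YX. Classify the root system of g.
type A_1

This is sl(2), which has dimension 2^2 - 1 = 3 and rank 2 - 1 = 1 (a Cartan subalgebra is the diagonal traceless matrices). In the classification of classical Lie algebras, the special linear algebra sl(n+1) has type A_n; here n = 1, so the Dynkin diagram is a chain of 1 nodes with single edges (A_1). Hence the type is A_1.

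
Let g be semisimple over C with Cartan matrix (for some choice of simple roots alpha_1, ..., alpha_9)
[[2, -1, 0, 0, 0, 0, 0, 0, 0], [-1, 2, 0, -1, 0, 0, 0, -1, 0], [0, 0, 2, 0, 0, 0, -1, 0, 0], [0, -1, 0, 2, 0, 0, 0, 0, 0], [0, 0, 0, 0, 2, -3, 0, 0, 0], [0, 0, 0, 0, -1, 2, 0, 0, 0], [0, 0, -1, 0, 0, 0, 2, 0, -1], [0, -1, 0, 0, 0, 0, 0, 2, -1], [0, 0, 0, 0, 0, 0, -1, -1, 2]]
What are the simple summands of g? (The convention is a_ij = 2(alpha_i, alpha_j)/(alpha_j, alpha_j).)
D_7 + G_2

The diagram associated to this matrix has two connected components: the simple roots {alpha_1, alpha_2, alpha_3, alpha_4, alpha_7, alpha_8, alpha_9} form a chain of 5 nodes with a fork of two nodes at one end (D_7), and {alpha_5, alpha_6} form two nodes joined by a triple edge (G_2). A semisimple Lie algebra decomposes uniquely as the direct sum of simple ideals, one per connected component of its Dynkin diagram, so g ≅ D_7 ⊕ G_2 (dimension 91 + 14 = 105).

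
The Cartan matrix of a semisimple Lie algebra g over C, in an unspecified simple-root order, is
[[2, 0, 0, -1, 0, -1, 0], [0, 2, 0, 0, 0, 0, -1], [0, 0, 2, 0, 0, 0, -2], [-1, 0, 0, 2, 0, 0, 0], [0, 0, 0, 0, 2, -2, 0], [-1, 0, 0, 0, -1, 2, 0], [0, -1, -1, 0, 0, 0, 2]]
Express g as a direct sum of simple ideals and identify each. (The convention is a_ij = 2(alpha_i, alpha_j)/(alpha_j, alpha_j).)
C_3 (sp(6)) + C_4 (sp(8))

The diagram associated to this matrix has two connected components: the simple roots {alpha_2, alpha_3, alpha_7} form a chain of 3 nodes with a double edge at one end; the terminal node there is the unique long simple root (C_3), and {alpha_1, alpha_4, alpha_5, alpha_6} form a chain of 4 nodes with a double edge at one end; the terminal node there is the unique long simple root (C_4). A semisimple Lie algebra decomposes uniquely as the direct sum of simple ideals, one per connected component of its Dynkin diagram, so g ≅ C_3 ⊕ C_4 (dimension 21 + 36 = 57).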